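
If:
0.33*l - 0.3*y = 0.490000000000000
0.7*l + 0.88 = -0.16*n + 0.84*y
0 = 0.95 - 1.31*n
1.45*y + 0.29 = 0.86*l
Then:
No Solution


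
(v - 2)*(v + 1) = v^2 - v - 2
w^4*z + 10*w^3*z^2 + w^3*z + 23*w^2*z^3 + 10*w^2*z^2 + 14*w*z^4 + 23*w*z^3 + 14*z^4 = (w + z)*(w + 2*z)*(w + 7*z)*(w*z + z)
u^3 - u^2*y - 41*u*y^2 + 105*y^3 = (u - 5*y)*(u - 3*y)*(u + 7*y)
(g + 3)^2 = g^2 + 6*g + 9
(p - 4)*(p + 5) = p^2 + p - 20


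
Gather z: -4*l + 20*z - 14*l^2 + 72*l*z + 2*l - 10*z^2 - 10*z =-14*l^2 - 2*l - 10*z^2 + z*(72*l + 10)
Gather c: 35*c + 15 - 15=35*c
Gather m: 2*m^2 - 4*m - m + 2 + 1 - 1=2*m^2 - 5*m + 2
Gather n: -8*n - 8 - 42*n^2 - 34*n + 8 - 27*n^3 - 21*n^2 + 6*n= -27*n^3 - 63*n^2 - 36*n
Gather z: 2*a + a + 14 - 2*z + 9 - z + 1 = 3*a - 3*z + 24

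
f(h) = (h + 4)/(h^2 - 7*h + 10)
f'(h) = (7 - 2*h)*(h + 4)/(h^2 - 7*h + 10)^2 + 1/(h^2 - 7*h + 10)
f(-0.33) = 0.30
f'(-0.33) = 0.26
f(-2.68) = 0.04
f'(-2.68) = 0.04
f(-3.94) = 0.00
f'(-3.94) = 0.02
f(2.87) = -3.71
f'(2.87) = 1.98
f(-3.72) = 0.01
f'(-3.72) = 0.02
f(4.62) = -8.66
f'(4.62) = -20.48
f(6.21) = 2.00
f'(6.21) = -1.94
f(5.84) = 3.05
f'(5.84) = -4.12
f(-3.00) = 0.02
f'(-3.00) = 0.03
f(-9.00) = -0.03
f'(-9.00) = 0.00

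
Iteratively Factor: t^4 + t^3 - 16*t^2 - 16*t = (t + 1)*(t^3 - 16*t) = (t + 1)*(t + 4)*(t^2 - 4*t) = (t - 4)*(t + 1)*(t + 4)*(t)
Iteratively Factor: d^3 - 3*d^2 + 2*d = (d - 1)*(d^2 - 2*d) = d*(d - 1)*(d - 2)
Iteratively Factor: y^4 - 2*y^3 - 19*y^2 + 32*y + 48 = (y + 1)*(y^3 - 3*y^2 - 16*y + 48) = (y + 1)*(y + 4)*(y^2 - 7*y + 12) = (y - 3)*(y + 1)*(y + 4)*(y - 4)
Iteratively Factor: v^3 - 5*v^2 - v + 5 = (v + 1)*(v^2 - 6*v + 5) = (v - 1)*(v + 1)*(v - 5)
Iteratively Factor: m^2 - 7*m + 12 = (m - 3)*(m - 4)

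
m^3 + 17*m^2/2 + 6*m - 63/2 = (m - 3/2)*(m + 3)*(m + 7)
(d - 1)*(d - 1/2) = d^2 - 3*d/2 + 1/2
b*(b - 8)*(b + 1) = b^3 - 7*b^2 - 8*b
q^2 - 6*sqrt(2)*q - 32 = (q - 8*sqrt(2))*(q + 2*sqrt(2))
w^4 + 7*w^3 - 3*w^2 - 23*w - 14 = (w - 2)*(w + 1)^2*(w + 7)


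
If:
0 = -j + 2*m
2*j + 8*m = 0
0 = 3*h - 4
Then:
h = 4/3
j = 0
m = 0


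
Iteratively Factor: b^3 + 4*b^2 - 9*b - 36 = (b - 3)*(b^2 + 7*b + 12) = (b - 3)*(b + 4)*(b + 3)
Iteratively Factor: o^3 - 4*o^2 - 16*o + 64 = (o - 4)*(o^2 - 16) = (o - 4)*(o + 4)*(o - 4)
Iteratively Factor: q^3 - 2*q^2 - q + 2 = (q + 1)*(q^2 - 3*q + 2) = (q - 2)*(q + 1)*(q - 1)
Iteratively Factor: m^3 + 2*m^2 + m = (m)*(m^2 + 2*m + 1) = m*(m + 1)*(m + 1)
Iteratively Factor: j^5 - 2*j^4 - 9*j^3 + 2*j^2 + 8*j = (j - 4)*(j^4 + 2*j^3 - j^2 - 2*j) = j*(j - 4)*(j^3 + 2*j^2 - j - 2) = j*(j - 4)*(j + 2)*(j^2 - 1) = j*(j - 4)*(j - 1)*(j + 2)*(j + 1)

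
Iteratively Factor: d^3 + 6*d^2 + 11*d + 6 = (d + 3)*(d^2 + 3*d + 2) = (d + 1)*(d + 3)*(d + 2)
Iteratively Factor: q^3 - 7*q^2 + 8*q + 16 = (q - 4)*(q^2 - 3*q - 4) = (q - 4)*(q + 1)*(q - 4)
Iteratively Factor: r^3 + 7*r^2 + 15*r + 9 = (r + 1)*(r^2 + 6*r + 9) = (r + 1)*(r + 3)*(r + 3)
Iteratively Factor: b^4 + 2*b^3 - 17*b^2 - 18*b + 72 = (b - 2)*(b^3 + 4*b^2 - 9*b - 36) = (b - 3)*(b - 2)*(b^2 + 7*b + 12) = (b - 3)*(b - 2)*(b + 4)*(b + 3)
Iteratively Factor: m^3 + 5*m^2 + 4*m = (m)*(m^2 + 5*m + 4) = m*(m + 1)*(m + 4)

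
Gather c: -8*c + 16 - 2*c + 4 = 20 - 10*c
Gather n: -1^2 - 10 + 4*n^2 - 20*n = 4*n^2 - 20*n - 11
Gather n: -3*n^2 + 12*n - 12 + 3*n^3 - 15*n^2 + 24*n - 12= 3*n^3 - 18*n^2 + 36*n - 24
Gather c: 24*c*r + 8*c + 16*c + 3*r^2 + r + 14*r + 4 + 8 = c*(24*r + 24) + 3*r^2 + 15*r + 12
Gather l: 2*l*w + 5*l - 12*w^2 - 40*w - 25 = l*(2*w + 5) - 12*w^2 - 40*w - 25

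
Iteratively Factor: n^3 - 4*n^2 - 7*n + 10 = (n - 1)*(n^2 - 3*n - 10) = (n - 5)*(n - 1)*(n + 2)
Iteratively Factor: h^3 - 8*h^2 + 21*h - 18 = (h - 2)*(h^2 - 6*h + 9) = (h - 3)*(h - 2)*(h - 3)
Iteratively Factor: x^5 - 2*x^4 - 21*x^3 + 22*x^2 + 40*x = (x + 1)*(x^4 - 3*x^3 - 18*x^2 + 40*x) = x*(x + 1)*(x^3 - 3*x^2 - 18*x + 40) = x*(x - 5)*(x + 1)*(x^2 + 2*x - 8) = x*(x - 5)*(x + 1)*(x + 4)*(x - 2)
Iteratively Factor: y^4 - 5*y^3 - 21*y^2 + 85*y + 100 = (y - 5)*(y^3 - 21*y - 20) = (y - 5)*(y + 1)*(y^2 - y - 20) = (y - 5)^2*(y + 1)*(y + 4)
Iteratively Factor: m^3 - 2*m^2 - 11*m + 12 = (m - 4)*(m^2 + 2*m - 3) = (m - 4)*(m + 3)*(m - 1)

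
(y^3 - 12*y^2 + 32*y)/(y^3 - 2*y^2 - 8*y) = (y - 8)/(y + 2)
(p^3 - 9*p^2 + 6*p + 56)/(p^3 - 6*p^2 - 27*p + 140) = (p + 2)/(p + 5)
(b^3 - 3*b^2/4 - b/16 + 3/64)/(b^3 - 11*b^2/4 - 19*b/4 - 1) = (b^2 - b + 3/16)/(b^2 - 3*b - 4)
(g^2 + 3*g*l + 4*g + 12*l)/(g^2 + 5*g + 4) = (g + 3*l)/(g + 1)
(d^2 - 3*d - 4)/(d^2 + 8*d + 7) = (d - 4)/(d + 7)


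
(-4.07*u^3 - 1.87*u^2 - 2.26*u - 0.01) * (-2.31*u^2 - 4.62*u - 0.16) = 9.4017*u^5 + 23.1231*u^4 + 14.5112*u^3 + 10.7635*u^2 + 0.4078*u + 0.0016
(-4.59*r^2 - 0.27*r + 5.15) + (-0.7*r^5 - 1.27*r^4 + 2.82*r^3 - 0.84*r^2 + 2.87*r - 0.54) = -0.7*r^5 - 1.27*r^4 + 2.82*r^3 - 5.43*r^2 + 2.6*r + 4.61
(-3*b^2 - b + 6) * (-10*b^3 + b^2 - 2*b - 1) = 30*b^5 + 7*b^4 - 55*b^3 + 11*b^2 - 11*b - 6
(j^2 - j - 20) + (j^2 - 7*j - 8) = 2*j^2 - 8*j - 28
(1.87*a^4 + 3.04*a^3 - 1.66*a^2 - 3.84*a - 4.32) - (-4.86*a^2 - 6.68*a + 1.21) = 1.87*a^4 + 3.04*a^3 + 3.2*a^2 + 2.84*a - 5.53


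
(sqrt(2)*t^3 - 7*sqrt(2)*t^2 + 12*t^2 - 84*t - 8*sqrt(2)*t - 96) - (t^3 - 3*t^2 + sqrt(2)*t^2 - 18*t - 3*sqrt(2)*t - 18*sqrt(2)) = -t^3 + sqrt(2)*t^3 - 8*sqrt(2)*t^2 + 15*t^2 - 66*t - 5*sqrt(2)*t - 96 + 18*sqrt(2)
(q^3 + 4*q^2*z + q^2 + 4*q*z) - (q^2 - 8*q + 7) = q^3 + 4*q^2*z + 4*q*z + 8*q - 7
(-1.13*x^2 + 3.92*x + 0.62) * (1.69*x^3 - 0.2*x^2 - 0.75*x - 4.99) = -1.9097*x^5 + 6.8508*x^4 + 1.1113*x^3 + 2.5747*x^2 - 20.0258*x - 3.0938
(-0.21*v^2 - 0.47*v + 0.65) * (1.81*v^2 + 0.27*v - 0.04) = -0.3801*v^4 - 0.9074*v^3 + 1.058*v^2 + 0.1943*v - 0.026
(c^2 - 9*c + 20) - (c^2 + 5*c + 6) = 14 - 14*c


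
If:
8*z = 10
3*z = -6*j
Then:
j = -5/8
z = 5/4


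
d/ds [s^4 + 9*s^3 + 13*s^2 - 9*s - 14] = 4*s^3 + 27*s^2 + 26*s - 9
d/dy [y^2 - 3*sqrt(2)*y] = 2*y - 3*sqrt(2)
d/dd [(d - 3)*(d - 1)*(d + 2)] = 3*d^2 - 4*d - 5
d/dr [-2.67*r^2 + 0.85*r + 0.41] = 0.85 - 5.34*r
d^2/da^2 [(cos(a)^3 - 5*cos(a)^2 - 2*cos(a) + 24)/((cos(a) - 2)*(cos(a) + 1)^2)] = (-101*(1 - cos(a)^2)^2 - 10*sin(a)^6 - 5*cos(a)^6 - 14*cos(a)^5 + 400*cos(a)^3 - 504*cos(a)^2 - 368*cos(a) + 527)/((cos(a) - 2)^3*(cos(a) + 1)^4)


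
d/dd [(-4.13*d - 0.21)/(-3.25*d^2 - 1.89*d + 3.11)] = (13.4225*d^2 + 7.8057*d - (4.13*d + 0.21)*(6.5*d + 1.89) - 12.8443)/(3.25*d^2 + 1.89*d - 3.11)^2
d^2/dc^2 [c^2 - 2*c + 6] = 2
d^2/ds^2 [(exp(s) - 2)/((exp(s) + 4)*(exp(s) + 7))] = (exp(4*s) - 19*exp(3*s) - 234*exp(2*s) - 326*exp(s) + 1400)*exp(s)/(exp(6*s) + 33*exp(5*s) + 447*exp(4*s) + 3179*exp(3*s) + 12516*exp(2*s) + 25872*exp(s) + 21952)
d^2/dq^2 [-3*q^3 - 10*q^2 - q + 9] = -18*q - 20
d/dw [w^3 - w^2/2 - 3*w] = 3*w^2 - w - 3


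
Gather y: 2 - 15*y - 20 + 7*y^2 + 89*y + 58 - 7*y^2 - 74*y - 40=0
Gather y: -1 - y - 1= -y - 2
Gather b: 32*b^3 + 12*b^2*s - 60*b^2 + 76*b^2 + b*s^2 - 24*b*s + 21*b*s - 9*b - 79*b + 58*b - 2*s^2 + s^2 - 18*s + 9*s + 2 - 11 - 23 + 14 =32*b^3 + b^2*(12*s + 16) + b*(s^2 - 3*s - 30) - s^2 - 9*s - 18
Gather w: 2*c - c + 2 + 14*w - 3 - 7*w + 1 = c + 7*w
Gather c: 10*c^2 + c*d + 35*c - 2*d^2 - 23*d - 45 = 10*c^2 + c*(d + 35) - 2*d^2 - 23*d - 45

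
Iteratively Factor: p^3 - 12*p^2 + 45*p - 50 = (p - 5)*(p^2 - 7*p + 10) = (p - 5)^2*(p - 2)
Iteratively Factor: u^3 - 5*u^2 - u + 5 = (u - 5)*(u^2 - 1) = (u - 5)*(u + 1)*(u - 1)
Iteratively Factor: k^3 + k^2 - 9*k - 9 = (k - 3)*(k^2 + 4*k + 3) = (k - 3)*(k + 3)*(k + 1)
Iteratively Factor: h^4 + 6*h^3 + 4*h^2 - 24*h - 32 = (h + 4)*(h^3 + 2*h^2 - 4*h - 8) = (h + 2)*(h + 4)*(h^2 - 4) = (h + 2)^2*(h + 4)*(h - 2)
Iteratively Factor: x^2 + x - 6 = (x + 3)*(x - 2)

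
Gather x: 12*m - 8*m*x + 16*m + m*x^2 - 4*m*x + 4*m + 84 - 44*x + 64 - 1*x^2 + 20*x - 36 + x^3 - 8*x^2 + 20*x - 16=32*m + x^3 + x^2*(m - 9) + x*(-12*m - 4) + 96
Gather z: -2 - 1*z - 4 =-z - 6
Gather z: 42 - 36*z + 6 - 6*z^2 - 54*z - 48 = -6*z^2 - 90*z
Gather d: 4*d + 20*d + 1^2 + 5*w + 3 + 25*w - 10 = 24*d + 30*w - 6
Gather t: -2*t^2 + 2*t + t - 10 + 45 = -2*t^2 + 3*t + 35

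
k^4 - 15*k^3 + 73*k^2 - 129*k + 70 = (k - 7)*(k - 5)*(k - 2)*(k - 1)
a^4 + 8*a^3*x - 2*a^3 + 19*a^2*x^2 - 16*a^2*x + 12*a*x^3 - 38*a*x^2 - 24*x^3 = (a - 2)*(a + x)*(a + 3*x)*(a + 4*x)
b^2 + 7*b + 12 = (b + 3)*(b + 4)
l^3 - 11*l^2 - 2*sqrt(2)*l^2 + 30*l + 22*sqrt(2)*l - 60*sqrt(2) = (l - 6)*(l - 5)*(l - 2*sqrt(2))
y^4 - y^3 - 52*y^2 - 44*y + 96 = (y - 8)*(y - 1)*(y + 2)*(y + 6)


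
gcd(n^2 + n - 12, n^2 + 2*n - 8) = n + 4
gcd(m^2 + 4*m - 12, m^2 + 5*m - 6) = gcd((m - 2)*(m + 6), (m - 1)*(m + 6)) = m + 6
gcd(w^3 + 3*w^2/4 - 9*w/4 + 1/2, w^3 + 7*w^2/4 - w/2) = w^2 + 7*w/4 - 1/2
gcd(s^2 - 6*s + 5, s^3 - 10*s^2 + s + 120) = s - 5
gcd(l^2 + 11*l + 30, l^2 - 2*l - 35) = l + 5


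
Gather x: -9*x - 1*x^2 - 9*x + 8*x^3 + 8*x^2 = 8*x^3 + 7*x^2 - 18*x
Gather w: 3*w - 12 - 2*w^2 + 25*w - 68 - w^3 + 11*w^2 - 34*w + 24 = -w^3 + 9*w^2 - 6*w - 56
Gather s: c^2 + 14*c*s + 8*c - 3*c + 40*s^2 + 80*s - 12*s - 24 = c^2 + 5*c + 40*s^2 + s*(14*c + 68) - 24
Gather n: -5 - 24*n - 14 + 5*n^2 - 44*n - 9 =5*n^2 - 68*n - 28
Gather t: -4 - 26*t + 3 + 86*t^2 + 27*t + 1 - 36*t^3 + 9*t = -36*t^3 + 86*t^2 + 10*t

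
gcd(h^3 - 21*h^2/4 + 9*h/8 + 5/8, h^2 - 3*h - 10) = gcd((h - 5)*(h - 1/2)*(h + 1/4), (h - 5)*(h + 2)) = h - 5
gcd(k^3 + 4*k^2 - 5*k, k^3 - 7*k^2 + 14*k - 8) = k - 1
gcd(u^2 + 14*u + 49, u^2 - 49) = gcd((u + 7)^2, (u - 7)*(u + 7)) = u + 7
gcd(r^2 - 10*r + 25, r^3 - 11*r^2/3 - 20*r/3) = r - 5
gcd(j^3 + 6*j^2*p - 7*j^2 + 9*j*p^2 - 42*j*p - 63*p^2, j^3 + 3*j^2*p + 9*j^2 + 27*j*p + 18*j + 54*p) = j + 3*p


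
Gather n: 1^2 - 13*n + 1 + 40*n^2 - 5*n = 40*n^2 - 18*n + 2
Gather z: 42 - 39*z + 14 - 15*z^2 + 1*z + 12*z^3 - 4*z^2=12*z^3 - 19*z^2 - 38*z + 56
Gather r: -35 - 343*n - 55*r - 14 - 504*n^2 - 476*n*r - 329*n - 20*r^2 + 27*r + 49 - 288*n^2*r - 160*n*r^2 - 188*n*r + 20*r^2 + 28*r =-504*n^2 - 160*n*r^2 - 672*n + r*(-288*n^2 - 664*n)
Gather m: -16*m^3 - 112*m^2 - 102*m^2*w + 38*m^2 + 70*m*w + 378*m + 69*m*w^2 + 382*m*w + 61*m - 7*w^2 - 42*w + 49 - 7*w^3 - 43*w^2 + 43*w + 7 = -16*m^3 + m^2*(-102*w - 74) + m*(69*w^2 + 452*w + 439) - 7*w^3 - 50*w^2 + w + 56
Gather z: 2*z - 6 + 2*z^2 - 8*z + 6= 2*z^2 - 6*z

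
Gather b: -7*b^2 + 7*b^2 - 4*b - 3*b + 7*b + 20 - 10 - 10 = 0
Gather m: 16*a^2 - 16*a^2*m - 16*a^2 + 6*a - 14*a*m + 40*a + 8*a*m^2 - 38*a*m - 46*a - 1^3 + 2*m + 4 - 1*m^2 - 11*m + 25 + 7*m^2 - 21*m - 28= m^2*(8*a + 6) + m*(-16*a^2 - 52*a - 30)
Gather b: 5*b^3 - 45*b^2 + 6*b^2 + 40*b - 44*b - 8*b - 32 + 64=5*b^3 - 39*b^2 - 12*b + 32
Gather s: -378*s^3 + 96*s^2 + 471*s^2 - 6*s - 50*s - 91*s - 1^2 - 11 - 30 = -378*s^3 + 567*s^2 - 147*s - 42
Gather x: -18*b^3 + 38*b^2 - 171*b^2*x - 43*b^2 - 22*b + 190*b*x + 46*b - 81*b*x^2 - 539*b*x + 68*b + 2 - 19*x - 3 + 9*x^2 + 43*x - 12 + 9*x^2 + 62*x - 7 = -18*b^3 - 5*b^2 + 92*b + x^2*(18 - 81*b) + x*(-171*b^2 - 349*b + 86) - 20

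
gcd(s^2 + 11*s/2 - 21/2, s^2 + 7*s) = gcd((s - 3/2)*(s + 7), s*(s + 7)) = s + 7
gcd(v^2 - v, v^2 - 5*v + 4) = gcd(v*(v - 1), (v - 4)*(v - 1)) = v - 1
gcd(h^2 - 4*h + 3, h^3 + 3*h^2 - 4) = h - 1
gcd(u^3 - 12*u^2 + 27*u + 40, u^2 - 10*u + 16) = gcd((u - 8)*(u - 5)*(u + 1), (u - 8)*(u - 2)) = u - 8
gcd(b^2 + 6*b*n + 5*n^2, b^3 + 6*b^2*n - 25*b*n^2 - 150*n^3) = b + 5*n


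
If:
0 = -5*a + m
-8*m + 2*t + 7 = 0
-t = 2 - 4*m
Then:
No Solution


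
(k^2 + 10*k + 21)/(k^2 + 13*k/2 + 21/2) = 2*(k + 7)/(2*k + 7)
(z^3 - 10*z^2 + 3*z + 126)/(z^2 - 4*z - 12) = (z^2 - 4*z - 21)/(z + 2)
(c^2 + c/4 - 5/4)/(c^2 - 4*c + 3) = (c + 5/4)/(c - 3)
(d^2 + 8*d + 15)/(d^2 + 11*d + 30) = (d + 3)/(d + 6)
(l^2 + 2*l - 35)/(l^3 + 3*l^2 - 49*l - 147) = (l - 5)/(l^2 - 4*l - 21)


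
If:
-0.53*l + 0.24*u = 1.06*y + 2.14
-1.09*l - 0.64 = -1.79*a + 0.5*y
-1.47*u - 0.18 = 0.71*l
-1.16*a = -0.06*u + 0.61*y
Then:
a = 3.72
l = 8.96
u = -4.45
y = -7.51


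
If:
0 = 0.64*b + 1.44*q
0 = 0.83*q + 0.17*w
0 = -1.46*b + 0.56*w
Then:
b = 0.00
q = 0.00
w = 0.00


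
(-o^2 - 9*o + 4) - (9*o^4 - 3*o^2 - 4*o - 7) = -9*o^4 + 2*o^2 - 5*o + 11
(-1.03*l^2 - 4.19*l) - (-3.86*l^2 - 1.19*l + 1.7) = 2.83*l^2 - 3.0*l - 1.7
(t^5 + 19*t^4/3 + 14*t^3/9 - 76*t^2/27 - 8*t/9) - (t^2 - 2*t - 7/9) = t^5 + 19*t^4/3 + 14*t^3/9 - 103*t^2/27 + 10*t/9 + 7/9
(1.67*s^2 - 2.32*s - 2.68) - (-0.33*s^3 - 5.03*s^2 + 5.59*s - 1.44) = 0.33*s^3 + 6.7*s^2 - 7.91*s - 1.24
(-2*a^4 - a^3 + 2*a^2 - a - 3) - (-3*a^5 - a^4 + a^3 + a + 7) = 3*a^5 - a^4 - 2*a^3 + 2*a^2 - 2*a - 10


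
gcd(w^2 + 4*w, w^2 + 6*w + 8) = w + 4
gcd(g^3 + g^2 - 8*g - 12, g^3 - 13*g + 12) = g - 3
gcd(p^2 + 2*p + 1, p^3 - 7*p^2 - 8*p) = p + 1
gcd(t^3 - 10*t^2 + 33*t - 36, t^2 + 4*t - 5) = 1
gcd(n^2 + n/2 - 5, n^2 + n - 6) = n - 2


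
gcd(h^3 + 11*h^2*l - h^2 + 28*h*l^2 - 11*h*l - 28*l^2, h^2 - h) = h - 1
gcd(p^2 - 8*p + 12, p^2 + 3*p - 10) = p - 2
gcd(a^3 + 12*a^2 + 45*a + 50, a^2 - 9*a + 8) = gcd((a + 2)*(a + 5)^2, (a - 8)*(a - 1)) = 1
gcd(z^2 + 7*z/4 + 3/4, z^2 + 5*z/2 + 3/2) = z + 1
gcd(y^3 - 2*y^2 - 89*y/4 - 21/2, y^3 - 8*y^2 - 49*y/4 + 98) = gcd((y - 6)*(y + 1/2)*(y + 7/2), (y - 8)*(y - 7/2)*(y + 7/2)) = y + 7/2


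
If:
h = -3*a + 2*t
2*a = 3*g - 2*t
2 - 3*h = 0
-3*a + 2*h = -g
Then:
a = 7/6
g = 13/6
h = 2/3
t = 25/12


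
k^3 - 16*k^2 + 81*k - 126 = (k - 7)*(k - 6)*(k - 3)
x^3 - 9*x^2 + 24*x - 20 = (x - 5)*(x - 2)^2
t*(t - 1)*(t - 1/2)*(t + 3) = t^4 + 3*t^3/2 - 4*t^2 + 3*t/2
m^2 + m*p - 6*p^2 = (m - 2*p)*(m + 3*p)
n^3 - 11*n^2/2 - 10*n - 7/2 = (n - 7)*(n + 1/2)*(n + 1)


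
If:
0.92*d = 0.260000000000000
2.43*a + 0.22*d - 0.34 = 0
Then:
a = 0.11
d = 0.28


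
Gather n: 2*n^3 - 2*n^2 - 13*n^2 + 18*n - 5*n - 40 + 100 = 2*n^3 - 15*n^2 + 13*n + 60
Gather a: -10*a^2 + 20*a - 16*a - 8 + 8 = -10*a^2 + 4*a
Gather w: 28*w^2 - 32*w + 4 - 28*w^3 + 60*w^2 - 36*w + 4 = -28*w^3 + 88*w^2 - 68*w + 8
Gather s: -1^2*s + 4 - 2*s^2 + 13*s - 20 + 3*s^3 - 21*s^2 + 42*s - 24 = 3*s^3 - 23*s^2 + 54*s - 40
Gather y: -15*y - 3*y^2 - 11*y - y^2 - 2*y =-4*y^2 - 28*y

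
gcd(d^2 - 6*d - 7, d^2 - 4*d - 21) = d - 7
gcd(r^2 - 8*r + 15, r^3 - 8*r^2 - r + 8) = 1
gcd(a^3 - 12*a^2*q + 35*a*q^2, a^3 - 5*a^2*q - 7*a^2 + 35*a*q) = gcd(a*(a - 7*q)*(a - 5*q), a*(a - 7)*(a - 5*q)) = -a^2 + 5*a*q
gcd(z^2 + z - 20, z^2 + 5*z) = z + 5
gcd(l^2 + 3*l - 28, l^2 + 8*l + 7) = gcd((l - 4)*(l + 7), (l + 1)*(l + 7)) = l + 7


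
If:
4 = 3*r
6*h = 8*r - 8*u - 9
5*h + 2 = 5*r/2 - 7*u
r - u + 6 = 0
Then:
No Solution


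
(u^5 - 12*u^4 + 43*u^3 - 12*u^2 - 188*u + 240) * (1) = u^5 - 12*u^4 + 43*u^3 - 12*u^2 - 188*u + 240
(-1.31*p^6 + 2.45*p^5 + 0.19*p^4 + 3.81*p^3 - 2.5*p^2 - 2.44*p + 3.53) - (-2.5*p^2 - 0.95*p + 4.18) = -1.31*p^6 + 2.45*p^5 + 0.19*p^4 + 3.81*p^3 - 1.49*p - 0.65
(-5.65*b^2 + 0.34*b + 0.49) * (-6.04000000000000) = 34.126*b^2 - 2.0536*b - 2.9596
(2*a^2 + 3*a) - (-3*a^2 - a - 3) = 5*a^2 + 4*a + 3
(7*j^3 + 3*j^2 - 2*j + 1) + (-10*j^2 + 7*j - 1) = 7*j^3 - 7*j^2 + 5*j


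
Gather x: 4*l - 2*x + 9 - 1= 4*l - 2*x + 8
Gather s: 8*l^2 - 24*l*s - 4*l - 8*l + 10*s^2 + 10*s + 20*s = 8*l^2 - 12*l + 10*s^2 + s*(30 - 24*l)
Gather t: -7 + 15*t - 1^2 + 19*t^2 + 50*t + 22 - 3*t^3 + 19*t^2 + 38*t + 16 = -3*t^3 + 38*t^2 + 103*t + 30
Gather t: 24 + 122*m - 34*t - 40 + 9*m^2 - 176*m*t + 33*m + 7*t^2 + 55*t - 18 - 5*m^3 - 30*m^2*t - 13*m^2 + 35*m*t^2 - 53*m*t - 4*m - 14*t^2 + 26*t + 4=-5*m^3 - 4*m^2 + 151*m + t^2*(35*m - 7) + t*(-30*m^2 - 229*m + 47) - 30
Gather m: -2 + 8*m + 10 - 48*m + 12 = 20 - 40*m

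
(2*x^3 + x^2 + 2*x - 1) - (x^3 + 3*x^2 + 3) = x^3 - 2*x^2 + 2*x - 4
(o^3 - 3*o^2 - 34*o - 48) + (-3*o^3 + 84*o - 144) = -2*o^3 - 3*o^2 + 50*o - 192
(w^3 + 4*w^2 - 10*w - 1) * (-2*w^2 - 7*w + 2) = -2*w^5 - 15*w^4 - 6*w^3 + 80*w^2 - 13*w - 2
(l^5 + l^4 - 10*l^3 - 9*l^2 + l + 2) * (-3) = -3*l^5 - 3*l^4 + 30*l^3 + 27*l^2 - 3*l - 6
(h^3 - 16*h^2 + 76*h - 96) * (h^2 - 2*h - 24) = h^5 - 18*h^4 + 84*h^3 + 136*h^2 - 1632*h + 2304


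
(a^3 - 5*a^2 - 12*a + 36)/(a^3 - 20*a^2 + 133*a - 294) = (a^2 + a - 6)/(a^2 - 14*a + 49)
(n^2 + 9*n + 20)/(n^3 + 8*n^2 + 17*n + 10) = (n + 4)/(n^2 + 3*n + 2)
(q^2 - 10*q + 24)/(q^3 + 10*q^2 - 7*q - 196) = (q - 6)/(q^2 + 14*q + 49)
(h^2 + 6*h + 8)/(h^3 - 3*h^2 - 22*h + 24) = (h + 2)/(h^2 - 7*h + 6)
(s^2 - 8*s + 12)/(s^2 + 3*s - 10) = (s - 6)/(s + 5)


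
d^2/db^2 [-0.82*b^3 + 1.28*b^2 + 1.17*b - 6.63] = 2.56 - 4.92*b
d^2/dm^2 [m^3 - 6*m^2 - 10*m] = 6*m - 12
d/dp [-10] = 0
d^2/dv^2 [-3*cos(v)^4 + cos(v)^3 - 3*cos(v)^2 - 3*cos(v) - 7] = 48*sin(v)^4 + 9*sin(v)^2*cos(v) - 72*sin(v)^2 + 18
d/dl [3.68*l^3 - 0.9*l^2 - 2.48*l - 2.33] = 11.04*l^2 - 1.8*l - 2.48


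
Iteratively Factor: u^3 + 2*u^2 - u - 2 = (u + 2)*(u^2 - 1) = (u - 1)*(u + 2)*(u + 1)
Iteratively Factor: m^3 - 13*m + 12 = (m - 1)*(m^2 + m - 12) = (m - 3)*(m - 1)*(m + 4)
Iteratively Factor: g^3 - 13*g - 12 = (g + 1)*(g^2 - g - 12) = (g - 4)*(g + 1)*(g + 3)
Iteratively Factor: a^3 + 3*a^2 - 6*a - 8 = (a - 2)*(a^2 + 5*a + 4) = (a - 2)*(a + 1)*(a + 4)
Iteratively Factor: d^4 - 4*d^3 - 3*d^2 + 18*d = (d - 3)*(d^3 - d^2 - 6*d) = d*(d - 3)*(d^2 - d - 6) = d*(d - 3)^2*(d + 2)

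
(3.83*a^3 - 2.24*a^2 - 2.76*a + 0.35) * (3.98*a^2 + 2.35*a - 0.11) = 15.2434*a^5 + 0.0853000000000002*a^4 - 16.6701*a^3 - 4.8466*a^2 + 1.1261*a - 0.0385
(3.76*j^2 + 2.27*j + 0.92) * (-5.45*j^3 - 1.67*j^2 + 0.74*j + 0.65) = -20.492*j^5 - 18.6507*j^4 - 6.0225*j^3 + 2.5874*j^2 + 2.1563*j + 0.598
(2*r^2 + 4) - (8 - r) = 2*r^2 + r - 4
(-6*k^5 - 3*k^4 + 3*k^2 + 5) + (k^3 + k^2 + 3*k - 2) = -6*k^5 - 3*k^4 + k^3 + 4*k^2 + 3*k + 3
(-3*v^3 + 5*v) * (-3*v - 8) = 9*v^4 + 24*v^3 - 15*v^2 - 40*v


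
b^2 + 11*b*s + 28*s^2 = (b + 4*s)*(b + 7*s)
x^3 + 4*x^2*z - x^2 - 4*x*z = x*(x - 1)*(x + 4*z)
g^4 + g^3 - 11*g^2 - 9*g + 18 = (g - 3)*(g - 1)*(g + 2)*(g + 3)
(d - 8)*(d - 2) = d^2 - 10*d + 16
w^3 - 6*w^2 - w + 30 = (w - 5)*(w - 3)*(w + 2)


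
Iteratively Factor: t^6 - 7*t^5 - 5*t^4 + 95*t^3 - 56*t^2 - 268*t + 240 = (t - 5)*(t^5 - 2*t^4 - 15*t^3 + 20*t^2 + 44*t - 48) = (t - 5)*(t - 1)*(t^4 - t^3 - 16*t^2 + 4*t + 48) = (t - 5)*(t - 4)*(t - 1)*(t^3 + 3*t^2 - 4*t - 12) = (t - 5)*(t - 4)*(t - 1)*(t + 2)*(t^2 + t - 6) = (t - 5)*(t - 4)*(t - 2)*(t - 1)*(t + 2)*(t + 3)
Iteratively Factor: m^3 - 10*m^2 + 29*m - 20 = (m - 5)*(m^2 - 5*m + 4) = (m - 5)*(m - 4)*(m - 1)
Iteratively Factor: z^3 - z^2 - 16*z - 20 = (z + 2)*(z^2 - 3*z - 10) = (z - 5)*(z + 2)*(z + 2)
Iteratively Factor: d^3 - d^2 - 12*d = (d + 3)*(d^2 - 4*d) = (d - 4)*(d + 3)*(d)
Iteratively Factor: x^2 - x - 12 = (x + 3)*(x - 4)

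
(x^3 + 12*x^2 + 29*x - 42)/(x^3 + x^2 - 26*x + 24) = (x + 7)/(x - 4)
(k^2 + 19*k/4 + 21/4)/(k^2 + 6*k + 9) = (k + 7/4)/(k + 3)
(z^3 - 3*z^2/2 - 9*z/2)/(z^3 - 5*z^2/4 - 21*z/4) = 2*(2*z + 3)/(4*z + 7)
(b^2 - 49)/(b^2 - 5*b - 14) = (b + 7)/(b + 2)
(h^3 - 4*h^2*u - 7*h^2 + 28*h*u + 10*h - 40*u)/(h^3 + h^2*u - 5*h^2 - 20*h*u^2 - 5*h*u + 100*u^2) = (h - 2)/(h + 5*u)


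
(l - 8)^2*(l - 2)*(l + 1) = l^4 - 17*l^3 + 78*l^2 - 32*l - 128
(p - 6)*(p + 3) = p^2 - 3*p - 18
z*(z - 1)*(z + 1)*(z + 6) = z^4 + 6*z^3 - z^2 - 6*z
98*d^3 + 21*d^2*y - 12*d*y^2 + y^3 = (-7*d + y)^2*(2*d + y)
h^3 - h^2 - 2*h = h*(h - 2)*(h + 1)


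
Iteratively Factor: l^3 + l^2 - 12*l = (l)*(l^2 + l - 12) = l*(l + 4)*(l - 3)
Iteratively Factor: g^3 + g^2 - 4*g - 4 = (g - 2)*(g^2 + 3*g + 2) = (g - 2)*(g + 2)*(g + 1)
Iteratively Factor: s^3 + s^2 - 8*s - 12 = (s + 2)*(s^2 - s - 6) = (s - 3)*(s + 2)*(s + 2)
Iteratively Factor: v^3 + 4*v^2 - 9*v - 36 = (v + 3)*(v^2 + v - 12) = (v + 3)*(v + 4)*(v - 3)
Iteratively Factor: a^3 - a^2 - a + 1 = (a + 1)*(a^2 - 2*a + 1) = (a - 1)*(a + 1)*(a - 1)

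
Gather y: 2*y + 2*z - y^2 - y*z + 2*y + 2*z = -y^2 + y*(4 - z) + 4*z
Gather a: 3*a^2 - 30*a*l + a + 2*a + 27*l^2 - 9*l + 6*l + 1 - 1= 3*a^2 + a*(3 - 30*l) + 27*l^2 - 3*l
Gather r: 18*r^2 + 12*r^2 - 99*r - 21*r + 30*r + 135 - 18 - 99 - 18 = 30*r^2 - 90*r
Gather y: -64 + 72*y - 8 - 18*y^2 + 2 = -18*y^2 + 72*y - 70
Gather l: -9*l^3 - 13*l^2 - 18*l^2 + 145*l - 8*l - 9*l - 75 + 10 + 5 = -9*l^3 - 31*l^2 + 128*l - 60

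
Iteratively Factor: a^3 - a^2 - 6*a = (a + 2)*(a^2 - 3*a) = a*(a + 2)*(a - 3)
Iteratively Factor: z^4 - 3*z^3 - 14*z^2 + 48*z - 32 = (z - 1)*(z^3 - 2*z^2 - 16*z + 32) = (z - 4)*(z - 1)*(z^2 + 2*z - 8) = (z - 4)*(z - 2)*(z - 1)*(z + 4)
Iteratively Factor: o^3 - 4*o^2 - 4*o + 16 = (o + 2)*(o^2 - 6*o + 8) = (o - 2)*(o + 2)*(o - 4)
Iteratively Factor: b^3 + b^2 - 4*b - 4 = (b + 2)*(b^2 - b - 2) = (b + 1)*(b + 2)*(b - 2)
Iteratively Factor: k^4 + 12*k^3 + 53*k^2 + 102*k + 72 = (k + 4)*(k^3 + 8*k^2 + 21*k + 18) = (k + 3)*(k + 4)*(k^2 + 5*k + 6) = (k + 2)*(k + 3)*(k + 4)*(k + 3)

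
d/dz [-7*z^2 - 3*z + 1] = -14*z - 3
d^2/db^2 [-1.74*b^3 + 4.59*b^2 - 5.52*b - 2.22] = 9.18 - 10.44*b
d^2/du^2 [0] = 0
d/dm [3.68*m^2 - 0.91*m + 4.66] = 7.36*m - 0.91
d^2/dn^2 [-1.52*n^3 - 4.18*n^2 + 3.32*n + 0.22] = -9.12*n - 8.36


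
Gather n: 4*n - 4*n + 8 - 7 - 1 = 0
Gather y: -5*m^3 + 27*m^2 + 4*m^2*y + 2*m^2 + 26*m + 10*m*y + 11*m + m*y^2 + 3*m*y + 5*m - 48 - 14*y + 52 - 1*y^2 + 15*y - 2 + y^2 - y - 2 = -5*m^3 + 29*m^2 + m*y^2 + 42*m + y*(4*m^2 + 13*m)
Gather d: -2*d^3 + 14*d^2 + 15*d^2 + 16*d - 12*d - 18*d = -2*d^3 + 29*d^2 - 14*d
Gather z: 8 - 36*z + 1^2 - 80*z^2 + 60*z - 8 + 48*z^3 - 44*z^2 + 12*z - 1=48*z^3 - 124*z^2 + 36*z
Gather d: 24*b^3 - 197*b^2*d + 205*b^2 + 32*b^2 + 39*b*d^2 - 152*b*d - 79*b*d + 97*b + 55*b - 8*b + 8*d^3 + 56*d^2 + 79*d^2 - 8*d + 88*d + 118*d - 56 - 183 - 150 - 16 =24*b^3 + 237*b^2 + 144*b + 8*d^3 + d^2*(39*b + 135) + d*(-197*b^2 - 231*b + 198) - 405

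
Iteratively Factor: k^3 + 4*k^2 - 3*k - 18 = (k - 2)*(k^2 + 6*k + 9) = (k - 2)*(k + 3)*(k + 3)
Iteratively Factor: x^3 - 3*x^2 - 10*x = (x - 5)*(x^2 + 2*x) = x*(x - 5)*(x + 2)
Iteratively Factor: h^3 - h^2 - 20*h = (h - 5)*(h^2 + 4*h) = h*(h - 5)*(h + 4)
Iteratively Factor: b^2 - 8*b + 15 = (b - 5)*(b - 3)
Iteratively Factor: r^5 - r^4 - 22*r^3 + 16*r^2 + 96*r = (r + 4)*(r^4 - 5*r^3 - 2*r^2 + 24*r) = (r - 3)*(r + 4)*(r^3 - 2*r^2 - 8*r) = (r - 4)*(r - 3)*(r + 4)*(r^2 + 2*r) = r*(r - 4)*(r - 3)*(r + 4)*(r + 2)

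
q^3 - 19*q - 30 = (q - 5)*(q + 2)*(q + 3)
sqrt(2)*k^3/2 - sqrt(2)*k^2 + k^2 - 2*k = k*(k - 2)*(sqrt(2)*k/2 + 1)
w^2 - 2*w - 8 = (w - 4)*(w + 2)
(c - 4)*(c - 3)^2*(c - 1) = c^4 - 11*c^3 + 43*c^2 - 69*c + 36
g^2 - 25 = (g - 5)*(g + 5)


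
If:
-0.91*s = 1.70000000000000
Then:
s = -1.87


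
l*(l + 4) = l^2 + 4*l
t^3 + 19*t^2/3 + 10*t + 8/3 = (t + 1/3)*(t + 2)*(t + 4)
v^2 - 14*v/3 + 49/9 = (v - 7/3)^2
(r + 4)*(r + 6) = r^2 + 10*r + 24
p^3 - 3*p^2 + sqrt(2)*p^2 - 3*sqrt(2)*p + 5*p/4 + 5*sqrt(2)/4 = (p - 5/2)*(p - 1/2)*(p + sqrt(2))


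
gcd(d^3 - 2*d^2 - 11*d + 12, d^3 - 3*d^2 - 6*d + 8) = d^2 - 5*d + 4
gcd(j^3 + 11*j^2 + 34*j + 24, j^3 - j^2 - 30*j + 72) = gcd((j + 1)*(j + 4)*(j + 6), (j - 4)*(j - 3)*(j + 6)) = j + 6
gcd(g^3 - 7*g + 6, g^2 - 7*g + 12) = 1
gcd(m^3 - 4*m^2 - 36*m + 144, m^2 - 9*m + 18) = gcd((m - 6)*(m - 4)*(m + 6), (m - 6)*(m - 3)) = m - 6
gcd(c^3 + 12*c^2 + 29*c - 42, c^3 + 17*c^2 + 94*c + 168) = c^2 + 13*c + 42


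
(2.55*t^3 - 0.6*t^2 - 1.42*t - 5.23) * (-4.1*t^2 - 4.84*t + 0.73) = -10.455*t^5 - 9.882*t^4 + 10.5875*t^3 + 27.8778*t^2 + 24.2766*t - 3.8179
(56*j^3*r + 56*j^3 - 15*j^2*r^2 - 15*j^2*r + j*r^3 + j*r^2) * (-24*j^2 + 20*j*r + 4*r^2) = -1344*j^5*r - 1344*j^5 + 1480*j^4*r^2 + 1480*j^4*r - 100*j^3*r^3 - 100*j^3*r^2 - 40*j^2*r^4 - 40*j^2*r^3 + 4*j*r^5 + 4*j*r^4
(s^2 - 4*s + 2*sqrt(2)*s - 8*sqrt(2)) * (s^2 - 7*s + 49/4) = s^4 - 11*s^3 + 2*sqrt(2)*s^3 - 22*sqrt(2)*s^2 + 161*s^2/4 - 49*s + 161*sqrt(2)*s/2 - 98*sqrt(2)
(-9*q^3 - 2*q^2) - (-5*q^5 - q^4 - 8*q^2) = 5*q^5 + q^4 - 9*q^3 + 6*q^2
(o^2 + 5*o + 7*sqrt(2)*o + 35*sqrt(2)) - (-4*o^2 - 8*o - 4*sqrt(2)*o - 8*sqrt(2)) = 5*o^2 + 13*o + 11*sqrt(2)*o + 43*sqrt(2)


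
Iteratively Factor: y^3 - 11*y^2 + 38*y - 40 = (y - 5)*(y^2 - 6*y + 8) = (y - 5)*(y - 4)*(y - 2)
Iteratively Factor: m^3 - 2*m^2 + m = (m - 1)*(m^2 - m) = (m - 1)^2*(m)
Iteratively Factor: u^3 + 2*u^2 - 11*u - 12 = (u + 4)*(u^2 - 2*u - 3) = (u - 3)*(u + 4)*(u + 1)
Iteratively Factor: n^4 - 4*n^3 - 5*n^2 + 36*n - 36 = (n - 2)*(n^3 - 2*n^2 - 9*n + 18) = (n - 2)^2*(n^2 - 9) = (n - 2)^2*(n + 3)*(n - 3)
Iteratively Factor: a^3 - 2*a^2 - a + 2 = (a - 2)*(a^2 - 1) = (a - 2)*(a - 1)*(a + 1)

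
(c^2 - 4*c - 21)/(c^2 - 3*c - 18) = (c - 7)/(c - 6)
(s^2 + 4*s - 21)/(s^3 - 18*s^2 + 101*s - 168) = (s + 7)/(s^2 - 15*s + 56)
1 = 1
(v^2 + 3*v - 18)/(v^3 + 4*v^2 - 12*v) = (v - 3)/(v*(v - 2))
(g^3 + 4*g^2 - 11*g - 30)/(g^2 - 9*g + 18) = (g^2 + 7*g + 10)/(g - 6)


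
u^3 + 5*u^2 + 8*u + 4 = (u + 1)*(u + 2)^2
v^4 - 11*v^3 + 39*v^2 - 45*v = v*(v - 5)*(v - 3)^2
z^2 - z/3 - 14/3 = (z - 7/3)*(z + 2)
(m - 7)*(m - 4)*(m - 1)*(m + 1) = m^4 - 11*m^3 + 27*m^2 + 11*m - 28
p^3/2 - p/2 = p*(p/2 + 1/2)*(p - 1)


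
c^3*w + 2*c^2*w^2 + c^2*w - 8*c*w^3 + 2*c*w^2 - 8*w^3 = (c - 2*w)*(c + 4*w)*(c*w + w)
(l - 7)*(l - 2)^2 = l^3 - 11*l^2 + 32*l - 28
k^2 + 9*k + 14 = (k + 2)*(k + 7)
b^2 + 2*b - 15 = (b - 3)*(b + 5)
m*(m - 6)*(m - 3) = m^3 - 9*m^2 + 18*m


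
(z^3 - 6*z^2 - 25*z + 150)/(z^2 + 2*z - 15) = (z^2 - 11*z + 30)/(z - 3)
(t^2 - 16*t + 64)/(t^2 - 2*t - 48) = (t - 8)/(t + 6)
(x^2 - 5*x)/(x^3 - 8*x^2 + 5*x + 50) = x/(x^2 - 3*x - 10)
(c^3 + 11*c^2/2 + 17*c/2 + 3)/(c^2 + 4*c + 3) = (c^2 + 5*c/2 + 1)/(c + 1)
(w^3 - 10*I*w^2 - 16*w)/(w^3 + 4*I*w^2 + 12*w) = (w - 8*I)/(w + 6*I)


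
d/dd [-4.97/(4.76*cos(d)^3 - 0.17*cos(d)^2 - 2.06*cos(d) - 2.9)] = (-70.9716*cos(d)^2 + 1.6898*cos(d) + 10.2382)*sin(d)/(-4.76*cos(d)^3 + 0.17*cos(d)^2 + 2.06*cos(d) + 2.9)^2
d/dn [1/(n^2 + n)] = (-2*n - 1)/(n^2*(n + 1)^2)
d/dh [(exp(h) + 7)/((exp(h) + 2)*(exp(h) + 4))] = (-exp(2*h) - 14*exp(h) - 34)*exp(h)/(exp(4*h) + 12*exp(3*h) + 52*exp(2*h) + 96*exp(h) + 64)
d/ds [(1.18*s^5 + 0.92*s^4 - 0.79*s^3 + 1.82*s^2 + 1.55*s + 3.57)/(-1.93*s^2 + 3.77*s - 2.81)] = (-6.8322*s^6 + 14.2432*s^5 - 4.64909999999999*s^4 - 16.2974*s^3 + 16.5126*s^2 + 3.5518*s - 17.8144)/(3.7249*s^4 - 14.5522*s^3 + 25.0595*s^2 - 21.1874*s + 7.8961)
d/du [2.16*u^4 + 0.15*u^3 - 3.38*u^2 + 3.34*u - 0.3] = 8.64*u^3 + 0.45*u^2 - 6.76*u + 3.34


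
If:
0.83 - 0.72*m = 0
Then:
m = 1.15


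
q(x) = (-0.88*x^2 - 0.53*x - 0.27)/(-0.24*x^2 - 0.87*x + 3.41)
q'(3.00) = -7.94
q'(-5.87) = 915.19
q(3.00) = 7.19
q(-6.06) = 223.44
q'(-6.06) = 3388.18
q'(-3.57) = 2.34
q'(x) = (-1.76*x - 0.53)/(-0.24*x^2 - 0.87*x + 3.41) + (0.48*x + 0.87)*(-0.88*x^2 - 0.53*x - 0.27)/(-0.24*x^2 - 0.87*x + 3.41)^2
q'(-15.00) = 0.17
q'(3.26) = -3.90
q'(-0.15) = -0.09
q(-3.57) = -2.77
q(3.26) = 5.74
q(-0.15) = -0.06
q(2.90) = 8.14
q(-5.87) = -111.15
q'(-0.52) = 0.09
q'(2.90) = -11.29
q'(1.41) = -3.24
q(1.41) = -1.62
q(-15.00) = 5.07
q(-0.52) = -0.06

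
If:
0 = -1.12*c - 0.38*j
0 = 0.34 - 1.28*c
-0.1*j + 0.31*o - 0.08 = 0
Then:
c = 0.27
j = -0.78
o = 0.01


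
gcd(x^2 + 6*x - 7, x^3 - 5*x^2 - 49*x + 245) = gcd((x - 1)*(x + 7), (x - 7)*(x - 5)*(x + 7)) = x + 7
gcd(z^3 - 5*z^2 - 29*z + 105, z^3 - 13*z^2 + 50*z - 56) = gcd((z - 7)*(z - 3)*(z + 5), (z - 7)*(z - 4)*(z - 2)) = z - 7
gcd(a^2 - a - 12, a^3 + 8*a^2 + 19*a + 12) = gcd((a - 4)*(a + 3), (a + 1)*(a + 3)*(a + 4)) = a + 3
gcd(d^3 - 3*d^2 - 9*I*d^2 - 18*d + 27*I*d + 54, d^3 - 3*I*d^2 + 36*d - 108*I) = d^2 - 9*I*d - 18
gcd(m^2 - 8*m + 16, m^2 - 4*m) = m - 4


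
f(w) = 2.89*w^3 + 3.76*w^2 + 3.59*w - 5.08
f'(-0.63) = 2.29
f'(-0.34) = 2.04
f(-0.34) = -5.98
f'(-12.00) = 1161.83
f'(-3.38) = 77.22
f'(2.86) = 96.01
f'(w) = 8.67*w^2 + 7.52*w + 3.59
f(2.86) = 103.55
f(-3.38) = -85.85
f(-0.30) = -5.90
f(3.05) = 122.84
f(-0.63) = -6.57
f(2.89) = 106.46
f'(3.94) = 167.81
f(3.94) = 244.19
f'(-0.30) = 2.11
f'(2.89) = 97.74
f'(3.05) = 107.18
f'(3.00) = 104.18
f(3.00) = 117.56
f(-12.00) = -4500.64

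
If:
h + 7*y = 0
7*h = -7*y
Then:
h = 0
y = 0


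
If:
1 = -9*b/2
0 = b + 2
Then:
No Solution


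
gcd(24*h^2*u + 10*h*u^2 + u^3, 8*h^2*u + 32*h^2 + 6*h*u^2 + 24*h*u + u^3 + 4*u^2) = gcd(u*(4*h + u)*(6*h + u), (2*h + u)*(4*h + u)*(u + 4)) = 4*h + u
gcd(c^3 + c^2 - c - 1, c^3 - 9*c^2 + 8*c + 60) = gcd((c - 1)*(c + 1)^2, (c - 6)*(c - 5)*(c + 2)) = 1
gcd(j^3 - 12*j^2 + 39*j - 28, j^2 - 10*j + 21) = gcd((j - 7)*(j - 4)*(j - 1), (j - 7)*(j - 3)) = j - 7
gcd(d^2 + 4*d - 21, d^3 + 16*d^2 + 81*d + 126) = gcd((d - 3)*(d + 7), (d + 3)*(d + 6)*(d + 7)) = d + 7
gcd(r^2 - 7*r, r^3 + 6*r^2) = r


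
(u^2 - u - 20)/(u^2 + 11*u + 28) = (u - 5)/(u + 7)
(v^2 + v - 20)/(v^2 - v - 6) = (-v^2 - v + 20)/(-v^2 + v + 6)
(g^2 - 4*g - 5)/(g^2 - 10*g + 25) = (g + 1)/(g - 5)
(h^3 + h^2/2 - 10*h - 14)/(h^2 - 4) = (h^2 - 3*h/2 - 7)/(h - 2)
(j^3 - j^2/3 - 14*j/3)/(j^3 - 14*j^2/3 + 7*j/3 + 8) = j*(3*j^2 - j - 14)/(3*j^3 - 14*j^2 + 7*j + 24)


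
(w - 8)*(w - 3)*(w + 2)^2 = w^4 - 7*w^3 - 16*w^2 + 52*w + 96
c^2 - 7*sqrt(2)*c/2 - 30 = (c - 6*sqrt(2))*(c + 5*sqrt(2)/2)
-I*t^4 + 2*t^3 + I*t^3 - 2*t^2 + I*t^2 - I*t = t*(t + I)^2*(-I*t + I)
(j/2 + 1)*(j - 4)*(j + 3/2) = j^3/2 - j^2/4 - 11*j/2 - 6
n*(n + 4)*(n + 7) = n^3 + 11*n^2 + 28*n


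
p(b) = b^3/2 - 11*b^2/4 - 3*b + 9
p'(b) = 3*b^2/2 - 11*b/2 - 3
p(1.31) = 1.47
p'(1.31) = -7.63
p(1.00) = 3.75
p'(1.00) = -7.00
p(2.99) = -11.19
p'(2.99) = -6.03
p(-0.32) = 9.66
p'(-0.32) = -1.09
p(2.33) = -6.59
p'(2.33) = -7.67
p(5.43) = -8.32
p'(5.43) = 11.36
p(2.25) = -5.98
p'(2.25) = -7.78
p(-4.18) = -63.03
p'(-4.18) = 46.20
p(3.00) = -11.25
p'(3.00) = -6.00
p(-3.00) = -20.25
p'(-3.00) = 27.00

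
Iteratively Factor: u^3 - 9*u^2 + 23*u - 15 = (u - 3)*(u^2 - 6*u + 5) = (u - 3)*(u - 1)*(u - 5)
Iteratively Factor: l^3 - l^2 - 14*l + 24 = (l - 2)*(l^2 + l - 12) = (l - 2)*(l + 4)*(l - 3)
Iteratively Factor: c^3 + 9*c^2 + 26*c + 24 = (c + 4)*(c^2 + 5*c + 6) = (c + 2)*(c + 4)*(c + 3)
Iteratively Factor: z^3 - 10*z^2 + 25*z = (z - 5)*(z^2 - 5*z) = (z - 5)^2*(z)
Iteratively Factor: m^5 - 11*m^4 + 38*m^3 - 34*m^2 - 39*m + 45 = (m - 3)*(m^4 - 8*m^3 + 14*m^2 + 8*m - 15) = (m - 3)*(m + 1)*(m^3 - 9*m^2 + 23*m - 15) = (m - 3)*(m - 1)*(m + 1)*(m^2 - 8*m + 15) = (m - 5)*(m - 3)*(m - 1)*(m + 1)*(m - 3)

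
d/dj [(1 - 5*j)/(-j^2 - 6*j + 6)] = (-5*j^2 + 2*j - 24)/(j^4 + 12*j^3 + 24*j^2 - 72*j + 36)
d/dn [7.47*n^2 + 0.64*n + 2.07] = 14.94*n + 0.64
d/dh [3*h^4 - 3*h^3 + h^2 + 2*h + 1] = 12*h^3 - 9*h^2 + 2*h + 2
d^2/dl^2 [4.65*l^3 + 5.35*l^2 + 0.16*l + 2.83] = 27.9*l + 10.7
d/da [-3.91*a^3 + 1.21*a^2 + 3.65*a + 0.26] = -11.73*a^2 + 2.42*a + 3.65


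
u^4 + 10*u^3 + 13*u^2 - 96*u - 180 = (u - 3)*(u + 2)*(u + 5)*(u + 6)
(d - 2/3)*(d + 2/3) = d^2 - 4/9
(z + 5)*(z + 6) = z^2 + 11*z + 30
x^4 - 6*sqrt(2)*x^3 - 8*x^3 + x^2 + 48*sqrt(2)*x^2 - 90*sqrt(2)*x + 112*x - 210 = (x - 5)*(x - 3)*(x - 7*sqrt(2))*(x + sqrt(2))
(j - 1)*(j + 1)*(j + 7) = j^3 + 7*j^2 - j - 7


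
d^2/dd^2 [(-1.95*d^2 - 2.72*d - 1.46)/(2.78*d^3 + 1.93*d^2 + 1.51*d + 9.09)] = (-30.1407600000001*d^6 - 126.127488*d^5 - 173.850636*d^4 + 578.479062*d^3 + 960.677766*d^2 + 482.150868*d - 203.010982)/(21.484952*d^9 + 44.747436*d^8 + 66.075318*d^7 + 266.553049*d^6 + 328.518747*d^5 + 343.727814*d^4 + 851.507227*d^3 + 540.595026*d^2 + 374.305293*d + 751.089429)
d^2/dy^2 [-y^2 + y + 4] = -2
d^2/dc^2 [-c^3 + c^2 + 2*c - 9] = 2 - 6*c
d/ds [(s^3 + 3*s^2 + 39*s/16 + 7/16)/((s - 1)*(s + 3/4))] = (32*s^4 - 16*s^3 - 174*s^2 - 172*s - 55)/(2*(16*s^4 - 8*s^3 - 23*s^2 + 6*s + 9))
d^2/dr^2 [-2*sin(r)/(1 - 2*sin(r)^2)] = 2*(-4*sin(r)^4 - 4*sin(r)^2 + 11)*sin(r)/(2*sin(r)^2 - 1)^3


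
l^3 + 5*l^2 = l^2*(l + 5)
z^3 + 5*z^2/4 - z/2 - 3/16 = (z - 1/2)*(z + 1/4)*(z + 3/2)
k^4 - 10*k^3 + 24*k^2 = k^2*(k - 6)*(k - 4)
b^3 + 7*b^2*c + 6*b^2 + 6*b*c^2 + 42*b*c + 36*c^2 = (b + 6)*(b + c)*(b + 6*c)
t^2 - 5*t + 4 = (t - 4)*(t - 1)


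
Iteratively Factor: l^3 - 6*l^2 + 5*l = (l - 5)*(l^2 - l) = l*(l - 5)*(l - 1)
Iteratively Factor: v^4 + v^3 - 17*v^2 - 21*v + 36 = (v + 3)*(v^3 - 2*v^2 - 11*v + 12) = (v - 1)*(v + 3)*(v^2 - v - 12) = (v - 1)*(v + 3)^2*(v - 4)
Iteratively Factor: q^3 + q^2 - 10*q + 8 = (q - 2)*(q^2 + 3*q - 4) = (q - 2)*(q - 1)*(q + 4)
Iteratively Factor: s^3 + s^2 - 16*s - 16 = (s - 4)*(s^2 + 5*s + 4) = (s - 4)*(s + 1)*(s + 4)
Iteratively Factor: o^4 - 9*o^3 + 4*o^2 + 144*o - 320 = (o + 4)*(o^3 - 13*o^2 + 56*o - 80) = (o - 5)*(o + 4)*(o^2 - 8*o + 16) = (o - 5)*(o - 4)*(o + 4)*(o - 4)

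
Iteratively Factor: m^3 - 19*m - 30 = (m + 3)*(m^2 - 3*m - 10) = (m - 5)*(m + 3)*(m + 2)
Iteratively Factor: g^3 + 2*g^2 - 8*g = (g + 4)*(g^2 - 2*g) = g*(g + 4)*(g - 2)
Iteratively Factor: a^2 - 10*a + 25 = (a - 5)*(a - 5)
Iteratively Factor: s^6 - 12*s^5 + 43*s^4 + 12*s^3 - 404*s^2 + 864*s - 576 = (s - 3)*(s^5 - 9*s^4 + 16*s^3 + 60*s^2 - 224*s + 192) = (s - 3)*(s - 2)*(s^4 - 7*s^3 + 2*s^2 + 64*s - 96) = (s - 4)*(s - 3)*(s - 2)*(s^3 - 3*s^2 - 10*s + 24) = (s - 4)*(s - 3)*(s - 2)*(s + 3)*(s^2 - 6*s + 8) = (s - 4)*(s - 3)*(s - 2)^2*(s + 3)*(s - 4)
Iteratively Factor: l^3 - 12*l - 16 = (l + 2)*(l^2 - 2*l - 8) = (l + 2)^2*(l - 4)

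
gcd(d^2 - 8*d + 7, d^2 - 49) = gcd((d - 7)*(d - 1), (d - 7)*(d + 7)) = d - 7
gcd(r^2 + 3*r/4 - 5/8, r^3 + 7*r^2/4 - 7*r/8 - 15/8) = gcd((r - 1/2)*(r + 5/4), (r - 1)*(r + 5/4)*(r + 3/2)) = r + 5/4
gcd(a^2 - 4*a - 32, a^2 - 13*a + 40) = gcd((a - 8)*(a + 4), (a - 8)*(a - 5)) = a - 8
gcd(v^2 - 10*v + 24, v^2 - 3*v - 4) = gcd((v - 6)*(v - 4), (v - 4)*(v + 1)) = v - 4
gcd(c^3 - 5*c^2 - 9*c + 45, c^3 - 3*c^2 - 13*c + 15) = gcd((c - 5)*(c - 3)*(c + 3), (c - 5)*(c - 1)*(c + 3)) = c^2 - 2*c - 15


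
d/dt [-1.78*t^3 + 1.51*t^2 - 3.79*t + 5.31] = -5.34*t^2 + 3.02*t - 3.79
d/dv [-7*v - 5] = -7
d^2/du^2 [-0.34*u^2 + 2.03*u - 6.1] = -0.680000000000000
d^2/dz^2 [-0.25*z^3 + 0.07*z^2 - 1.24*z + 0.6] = 0.14 - 1.5*z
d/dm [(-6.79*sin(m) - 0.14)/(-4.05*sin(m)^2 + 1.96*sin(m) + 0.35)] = (-1.134*sin(m) + 13.74975*cos(2*m) - 15.85185)*cos(m)/(-4.05*sin(m)^2 + 1.96*sin(m) + 0.35)^2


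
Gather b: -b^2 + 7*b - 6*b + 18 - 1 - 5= -b^2 + b + 12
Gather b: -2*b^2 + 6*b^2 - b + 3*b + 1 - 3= 4*b^2 + 2*b - 2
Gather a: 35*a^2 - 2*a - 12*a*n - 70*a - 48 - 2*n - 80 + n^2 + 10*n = 35*a^2 + a*(-12*n - 72) + n^2 + 8*n - 128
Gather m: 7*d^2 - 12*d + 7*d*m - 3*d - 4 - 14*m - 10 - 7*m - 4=7*d^2 - 15*d + m*(7*d - 21) - 18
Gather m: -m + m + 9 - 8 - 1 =0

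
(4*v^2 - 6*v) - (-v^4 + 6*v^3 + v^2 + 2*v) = v^4 - 6*v^3 + 3*v^2 - 8*v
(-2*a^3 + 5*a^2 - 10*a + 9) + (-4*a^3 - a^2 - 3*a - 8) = -6*a^3 + 4*a^2 - 13*a + 1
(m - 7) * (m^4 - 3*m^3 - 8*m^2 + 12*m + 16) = m^5 - 10*m^4 + 13*m^3 + 68*m^2 - 68*m - 112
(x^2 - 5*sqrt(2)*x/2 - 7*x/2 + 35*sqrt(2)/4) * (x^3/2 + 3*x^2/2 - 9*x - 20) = x^5/2 - 5*sqrt(2)*x^4/4 - x^4/4 - 57*x^3/4 + 5*sqrt(2)*x^3/8 + 23*x^2/2 + 285*sqrt(2)*x^2/8 - 115*sqrt(2)*x/4 + 70*x - 175*sqrt(2)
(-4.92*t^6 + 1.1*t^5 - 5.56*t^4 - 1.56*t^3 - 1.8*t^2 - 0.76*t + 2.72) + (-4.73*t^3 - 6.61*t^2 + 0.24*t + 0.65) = -4.92*t^6 + 1.1*t^5 - 5.56*t^4 - 6.29*t^3 - 8.41*t^2 - 0.52*t + 3.37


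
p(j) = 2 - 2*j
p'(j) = -2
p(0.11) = 1.78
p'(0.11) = -2.00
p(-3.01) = 8.02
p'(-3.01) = -2.00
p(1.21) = -0.42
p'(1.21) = -2.00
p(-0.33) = 2.66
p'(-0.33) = -2.00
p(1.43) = -0.86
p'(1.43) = -2.00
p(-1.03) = 4.06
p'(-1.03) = -2.00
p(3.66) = -5.32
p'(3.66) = -2.00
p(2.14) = -2.28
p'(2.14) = -2.00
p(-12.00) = 26.00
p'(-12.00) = -2.00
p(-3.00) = 8.00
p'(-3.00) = -2.00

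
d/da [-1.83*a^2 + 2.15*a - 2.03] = 2.15 - 3.66*a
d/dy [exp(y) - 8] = exp(y)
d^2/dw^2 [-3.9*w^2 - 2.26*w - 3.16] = -7.80000000000000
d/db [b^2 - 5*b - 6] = 2*b - 5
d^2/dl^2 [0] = 0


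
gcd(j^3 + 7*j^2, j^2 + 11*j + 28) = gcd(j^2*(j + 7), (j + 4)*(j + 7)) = j + 7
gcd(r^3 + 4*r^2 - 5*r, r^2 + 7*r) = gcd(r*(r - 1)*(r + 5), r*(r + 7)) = r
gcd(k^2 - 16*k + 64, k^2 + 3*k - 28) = 1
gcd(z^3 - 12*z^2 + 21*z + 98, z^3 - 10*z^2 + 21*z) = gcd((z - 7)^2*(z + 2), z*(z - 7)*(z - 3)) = z - 7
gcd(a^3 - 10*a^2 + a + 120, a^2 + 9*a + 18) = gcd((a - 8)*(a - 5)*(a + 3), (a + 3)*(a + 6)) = a + 3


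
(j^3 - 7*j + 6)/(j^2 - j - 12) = (j^2 - 3*j + 2)/(j - 4)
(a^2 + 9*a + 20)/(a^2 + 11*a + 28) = (a + 5)/(a + 7)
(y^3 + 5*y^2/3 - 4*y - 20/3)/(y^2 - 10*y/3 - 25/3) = (y^2 - 4)/(y - 5)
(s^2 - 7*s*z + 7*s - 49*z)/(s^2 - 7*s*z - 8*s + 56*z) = (s + 7)/(s - 8)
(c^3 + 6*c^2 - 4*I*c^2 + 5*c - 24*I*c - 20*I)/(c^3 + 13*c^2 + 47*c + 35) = (c - 4*I)/(c + 7)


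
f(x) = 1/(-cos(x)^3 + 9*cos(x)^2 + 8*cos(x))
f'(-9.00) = 5.09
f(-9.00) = 1.07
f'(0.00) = 0.00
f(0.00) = 0.06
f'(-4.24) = -0.26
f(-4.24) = -0.59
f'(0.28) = 0.03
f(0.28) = 0.07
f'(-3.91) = -8.53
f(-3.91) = -1.37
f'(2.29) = -3.34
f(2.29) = -0.93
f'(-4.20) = -0.50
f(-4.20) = -0.61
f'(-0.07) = -0.01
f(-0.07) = 0.06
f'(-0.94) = -0.24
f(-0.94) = 0.13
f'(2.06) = -0.36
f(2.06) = -0.60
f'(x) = (-3*sin(x)*cos(x)^2 + 18*sin(x)*cos(x) + 8*sin(x))/(-cos(x)^3 + 9*cos(x)^2 + 8*cos(x))^2 = (-3*sin(x) + 8*sin(x)/cos(x)^2 + 18*tan(x))/(sin(x)^2 + 9*cos(x) + 7)^2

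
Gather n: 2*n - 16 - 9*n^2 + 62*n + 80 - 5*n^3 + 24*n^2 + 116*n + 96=-5*n^3 + 15*n^2 + 180*n + 160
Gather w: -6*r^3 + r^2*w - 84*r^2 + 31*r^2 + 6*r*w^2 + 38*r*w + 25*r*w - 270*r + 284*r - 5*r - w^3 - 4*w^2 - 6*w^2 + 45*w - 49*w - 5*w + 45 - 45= -6*r^3 - 53*r^2 + 9*r - w^3 + w^2*(6*r - 10) + w*(r^2 + 63*r - 9)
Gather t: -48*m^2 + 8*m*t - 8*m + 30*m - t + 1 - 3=-48*m^2 + 22*m + t*(8*m - 1) - 2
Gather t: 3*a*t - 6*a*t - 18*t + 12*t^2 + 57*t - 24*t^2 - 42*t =-12*t^2 + t*(-3*a - 3)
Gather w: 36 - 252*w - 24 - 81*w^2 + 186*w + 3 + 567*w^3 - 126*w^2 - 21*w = 567*w^3 - 207*w^2 - 87*w + 15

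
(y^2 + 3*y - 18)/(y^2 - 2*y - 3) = (y + 6)/(y + 1)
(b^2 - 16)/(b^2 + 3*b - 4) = (b - 4)/(b - 1)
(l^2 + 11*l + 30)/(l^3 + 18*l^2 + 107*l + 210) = 1/(l + 7)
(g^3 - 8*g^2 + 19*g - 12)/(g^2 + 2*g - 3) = (g^2 - 7*g + 12)/(g + 3)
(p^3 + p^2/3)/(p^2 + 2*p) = p*(3*p + 1)/(3*(p + 2))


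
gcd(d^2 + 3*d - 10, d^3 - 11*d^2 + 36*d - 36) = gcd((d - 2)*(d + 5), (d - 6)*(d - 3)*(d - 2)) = d - 2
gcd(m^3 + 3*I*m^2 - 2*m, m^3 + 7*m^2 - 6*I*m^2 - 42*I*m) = m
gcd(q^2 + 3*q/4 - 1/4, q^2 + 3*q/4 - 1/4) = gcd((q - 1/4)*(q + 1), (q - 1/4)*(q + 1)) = q^2 + 3*q/4 - 1/4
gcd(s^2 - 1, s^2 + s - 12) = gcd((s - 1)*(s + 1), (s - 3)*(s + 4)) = 1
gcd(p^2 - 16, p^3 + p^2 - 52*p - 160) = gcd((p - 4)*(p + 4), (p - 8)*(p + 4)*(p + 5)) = p + 4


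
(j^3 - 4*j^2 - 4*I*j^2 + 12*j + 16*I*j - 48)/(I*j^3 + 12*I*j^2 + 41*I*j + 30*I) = (-I*j^3 + j^2*(-4 + 4*I) + j*(16 - 12*I) + 48*I)/(j^3 + 12*j^2 + 41*j + 30)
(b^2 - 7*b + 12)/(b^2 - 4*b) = (b - 3)/b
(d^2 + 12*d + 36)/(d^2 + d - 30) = (d + 6)/(d - 5)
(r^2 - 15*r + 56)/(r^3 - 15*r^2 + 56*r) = 1/r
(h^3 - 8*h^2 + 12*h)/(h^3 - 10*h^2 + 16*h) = (h - 6)/(h - 8)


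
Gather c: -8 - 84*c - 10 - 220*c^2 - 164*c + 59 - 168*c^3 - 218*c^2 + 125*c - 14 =-168*c^3 - 438*c^2 - 123*c + 27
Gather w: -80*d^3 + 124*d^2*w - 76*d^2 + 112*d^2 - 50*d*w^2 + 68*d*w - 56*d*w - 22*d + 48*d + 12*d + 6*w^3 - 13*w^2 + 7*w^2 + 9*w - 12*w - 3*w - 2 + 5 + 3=-80*d^3 + 36*d^2 + 38*d + 6*w^3 + w^2*(-50*d - 6) + w*(124*d^2 + 12*d - 6) + 6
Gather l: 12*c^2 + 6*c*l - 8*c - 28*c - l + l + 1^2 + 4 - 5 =12*c^2 + 6*c*l - 36*c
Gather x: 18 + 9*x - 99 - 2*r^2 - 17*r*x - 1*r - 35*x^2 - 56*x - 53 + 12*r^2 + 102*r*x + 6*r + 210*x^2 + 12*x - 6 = 10*r^2 + 5*r + 175*x^2 + x*(85*r - 35) - 140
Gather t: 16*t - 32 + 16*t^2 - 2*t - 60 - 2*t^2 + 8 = 14*t^2 + 14*t - 84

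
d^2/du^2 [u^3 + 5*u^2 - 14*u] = 6*u + 10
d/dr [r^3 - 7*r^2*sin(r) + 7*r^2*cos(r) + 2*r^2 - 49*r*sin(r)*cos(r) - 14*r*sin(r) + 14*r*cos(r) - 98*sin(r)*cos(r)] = -7*sqrt(2)*r^2*sin(r + pi/4) + 3*r^2 - 28*r*sin(r) - 49*r*cos(2*r) + 4*r - 49*sin(2*r)/2 - 98*cos(2*r) + 14*sqrt(2)*cos(r + pi/4)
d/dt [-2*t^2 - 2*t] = -4*t - 2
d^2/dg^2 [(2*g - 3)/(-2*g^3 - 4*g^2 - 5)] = 4*(-2*g^2*(2*g - 3)*(3*g + 4)^2 + (6*g^2 + 8*g + (2*g - 3)*(3*g + 2))*(2*g^3 + 4*g^2 + 5))/(2*g^3 + 4*g^2 + 5)^3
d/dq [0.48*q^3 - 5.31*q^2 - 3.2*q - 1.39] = 1.44*q^2 - 10.62*q - 3.2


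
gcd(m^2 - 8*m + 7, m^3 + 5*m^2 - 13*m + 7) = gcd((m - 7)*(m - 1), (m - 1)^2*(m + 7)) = m - 1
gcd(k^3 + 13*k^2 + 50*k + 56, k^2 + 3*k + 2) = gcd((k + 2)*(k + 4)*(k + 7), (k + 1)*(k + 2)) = k + 2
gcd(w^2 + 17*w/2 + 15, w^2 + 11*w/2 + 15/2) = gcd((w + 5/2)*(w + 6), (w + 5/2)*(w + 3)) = w + 5/2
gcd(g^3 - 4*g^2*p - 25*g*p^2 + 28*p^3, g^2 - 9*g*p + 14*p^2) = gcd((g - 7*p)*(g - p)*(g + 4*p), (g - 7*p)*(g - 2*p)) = -g + 7*p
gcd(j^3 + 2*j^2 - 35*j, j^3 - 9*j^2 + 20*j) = j^2 - 5*j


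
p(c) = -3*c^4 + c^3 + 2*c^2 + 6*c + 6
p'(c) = -12*c^3 + 3*c^2 + 4*c + 6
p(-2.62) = -155.34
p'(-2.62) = 231.93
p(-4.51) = -1313.27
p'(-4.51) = 1149.79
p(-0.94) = -1.05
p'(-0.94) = 14.86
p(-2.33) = -98.19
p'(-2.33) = 164.76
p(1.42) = 9.22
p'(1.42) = -16.63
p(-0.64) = 2.21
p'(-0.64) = 7.81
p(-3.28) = -374.68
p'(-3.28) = 448.61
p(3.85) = -543.31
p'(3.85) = -618.93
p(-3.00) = -264.00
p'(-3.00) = 345.00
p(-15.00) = -154884.00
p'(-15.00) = 41121.00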